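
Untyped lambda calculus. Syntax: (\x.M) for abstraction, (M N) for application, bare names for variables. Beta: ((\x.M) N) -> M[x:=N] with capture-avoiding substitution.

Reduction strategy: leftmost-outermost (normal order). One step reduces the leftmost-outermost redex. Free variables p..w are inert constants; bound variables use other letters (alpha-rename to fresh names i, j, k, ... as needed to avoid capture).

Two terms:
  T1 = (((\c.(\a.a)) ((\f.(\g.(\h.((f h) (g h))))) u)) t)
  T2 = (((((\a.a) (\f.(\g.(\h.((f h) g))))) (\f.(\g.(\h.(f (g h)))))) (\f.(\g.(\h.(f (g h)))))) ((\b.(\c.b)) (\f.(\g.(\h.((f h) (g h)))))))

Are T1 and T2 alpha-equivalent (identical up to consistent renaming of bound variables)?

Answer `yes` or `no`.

Answer: no

Derivation:
Term 1: (((\c.(\a.a)) ((\f.(\g.(\h.((f h) (g h))))) u)) t)
Term 2: (((((\a.a) (\f.(\g.(\h.((f h) g))))) (\f.(\g.(\h.(f (g h)))))) (\f.(\g.(\h.(f (g h)))))) ((\b.(\c.b)) (\f.(\g.(\h.((f h) (g h)))))))
Alpha-equivalence: compare structure up to binder renaming.
Result: False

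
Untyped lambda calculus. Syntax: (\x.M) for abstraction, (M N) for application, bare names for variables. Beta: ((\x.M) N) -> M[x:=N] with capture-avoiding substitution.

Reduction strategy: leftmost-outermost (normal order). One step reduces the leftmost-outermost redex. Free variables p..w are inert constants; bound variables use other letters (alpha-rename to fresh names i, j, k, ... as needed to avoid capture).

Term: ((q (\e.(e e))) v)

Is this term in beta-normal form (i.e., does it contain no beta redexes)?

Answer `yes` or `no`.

Answer: yes

Derivation:
Term: ((q (\e.(e e))) v)
No beta redexes found.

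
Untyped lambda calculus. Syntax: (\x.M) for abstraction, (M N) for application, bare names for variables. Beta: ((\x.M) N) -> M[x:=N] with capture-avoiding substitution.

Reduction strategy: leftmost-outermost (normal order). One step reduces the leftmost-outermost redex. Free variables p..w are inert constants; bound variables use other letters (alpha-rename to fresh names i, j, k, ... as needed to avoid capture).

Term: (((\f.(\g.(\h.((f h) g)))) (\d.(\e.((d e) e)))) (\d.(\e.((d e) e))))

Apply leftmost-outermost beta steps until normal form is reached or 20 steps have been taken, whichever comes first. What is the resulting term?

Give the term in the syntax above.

Answer: (\h.((h (\d.(\e.((d e) e)))) (\d.(\e.((d e) e)))))

Derivation:
Step 0: (((\f.(\g.(\h.((f h) g)))) (\d.(\e.((d e) e)))) (\d.(\e.((d e) e))))
Step 1: ((\g.(\h.(((\d.(\e.((d e) e))) h) g))) (\d.(\e.((d e) e))))
Step 2: (\h.(((\d.(\e.((d e) e))) h) (\d.(\e.((d e) e)))))
Step 3: (\h.((\e.((h e) e)) (\d.(\e.((d e) e)))))
Step 4: (\h.((h (\d.(\e.((d e) e)))) (\d.(\e.((d e) e)))))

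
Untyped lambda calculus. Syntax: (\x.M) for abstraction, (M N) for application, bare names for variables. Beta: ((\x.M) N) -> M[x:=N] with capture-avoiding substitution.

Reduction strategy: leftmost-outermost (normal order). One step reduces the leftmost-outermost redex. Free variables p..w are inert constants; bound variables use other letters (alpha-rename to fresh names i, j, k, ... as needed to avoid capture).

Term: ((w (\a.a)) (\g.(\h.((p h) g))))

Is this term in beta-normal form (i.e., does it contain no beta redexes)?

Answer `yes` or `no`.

Term: ((w (\a.a)) (\g.(\h.((p h) g))))
No beta redexes found.

Answer: yes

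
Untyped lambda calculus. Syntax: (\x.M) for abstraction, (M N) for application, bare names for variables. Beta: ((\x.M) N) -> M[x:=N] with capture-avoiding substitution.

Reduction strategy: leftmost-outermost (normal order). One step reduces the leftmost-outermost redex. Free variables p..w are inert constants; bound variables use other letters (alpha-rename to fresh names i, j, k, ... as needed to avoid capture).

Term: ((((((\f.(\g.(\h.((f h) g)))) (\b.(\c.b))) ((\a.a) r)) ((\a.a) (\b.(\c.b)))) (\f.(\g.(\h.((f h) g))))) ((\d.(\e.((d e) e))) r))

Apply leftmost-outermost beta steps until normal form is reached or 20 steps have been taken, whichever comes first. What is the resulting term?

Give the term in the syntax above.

Answer: (\f.(\g.(\h.((f h) g))))

Derivation:
Step 0: ((((((\f.(\g.(\h.((f h) g)))) (\b.(\c.b))) ((\a.a) r)) ((\a.a) (\b.(\c.b)))) (\f.(\g.(\h.((f h) g))))) ((\d.(\e.((d e) e))) r))
Step 1: (((((\g.(\h.(((\b.(\c.b)) h) g))) ((\a.a) r)) ((\a.a) (\b.(\c.b)))) (\f.(\g.(\h.((f h) g))))) ((\d.(\e.((d e) e))) r))
Step 2: ((((\h.(((\b.(\c.b)) h) ((\a.a) r))) ((\a.a) (\b.(\c.b)))) (\f.(\g.(\h.((f h) g))))) ((\d.(\e.((d e) e))) r))
Step 3: (((((\b.(\c.b)) ((\a.a) (\b.(\c.b)))) ((\a.a) r)) (\f.(\g.(\h.((f h) g))))) ((\d.(\e.((d e) e))) r))
Step 4: ((((\c.((\a.a) (\b.(\c.b)))) ((\a.a) r)) (\f.(\g.(\h.((f h) g))))) ((\d.(\e.((d e) e))) r))
Step 5: ((((\a.a) (\b.(\c.b))) (\f.(\g.(\h.((f h) g))))) ((\d.(\e.((d e) e))) r))
Step 6: (((\b.(\c.b)) (\f.(\g.(\h.((f h) g))))) ((\d.(\e.((d e) e))) r))
Step 7: ((\c.(\f.(\g.(\h.((f h) g))))) ((\d.(\e.((d e) e))) r))
Step 8: (\f.(\g.(\h.((f h) g))))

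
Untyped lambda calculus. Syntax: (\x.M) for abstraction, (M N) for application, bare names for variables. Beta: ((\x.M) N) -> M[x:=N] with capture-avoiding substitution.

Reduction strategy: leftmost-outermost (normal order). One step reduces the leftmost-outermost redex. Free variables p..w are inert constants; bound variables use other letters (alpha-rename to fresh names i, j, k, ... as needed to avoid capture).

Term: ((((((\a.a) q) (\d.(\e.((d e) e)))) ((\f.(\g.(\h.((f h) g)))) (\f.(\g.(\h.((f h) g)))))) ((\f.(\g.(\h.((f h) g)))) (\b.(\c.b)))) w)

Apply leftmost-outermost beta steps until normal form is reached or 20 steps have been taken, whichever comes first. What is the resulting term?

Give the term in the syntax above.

Answer: ((((q (\d.(\e.((d e) e)))) (\g.(\h.(\i.((h i) g))))) (\g.(\h.h))) w)

Derivation:
Step 0: ((((((\a.a) q) (\d.(\e.((d e) e)))) ((\f.(\g.(\h.((f h) g)))) (\f.(\g.(\h.((f h) g)))))) ((\f.(\g.(\h.((f h) g)))) (\b.(\c.b)))) w)
Step 1: ((((q (\d.(\e.((d e) e)))) ((\f.(\g.(\h.((f h) g)))) (\f.(\g.(\h.((f h) g)))))) ((\f.(\g.(\h.((f h) g)))) (\b.(\c.b)))) w)
Step 2: ((((q (\d.(\e.((d e) e)))) (\g.(\h.(((\f.(\g.(\h.((f h) g)))) h) g)))) ((\f.(\g.(\h.((f h) g)))) (\b.(\c.b)))) w)
Step 3: ((((q (\d.(\e.((d e) e)))) (\g.(\h.((\g.(\i.((h i) g))) g)))) ((\f.(\g.(\h.((f h) g)))) (\b.(\c.b)))) w)
Step 4: ((((q (\d.(\e.((d e) e)))) (\g.(\h.(\i.((h i) g))))) ((\f.(\g.(\h.((f h) g)))) (\b.(\c.b)))) w)
Step 5: ((((q (\d.(\e.((d e) e)))) (\g.(\h.(\i.((h i) g))))) (\g.(\h.(((\b.(\c.b)) h) g)))) w)
Step 6: ((((q (\d.(\e.((d e) e)))) (\g.(\h.(\i.((h i) g))))) (\g.(\h.((\c.h) g)))) w)
Step 7: ((((q (\d.(\e.((d e) e)))) (\g.(\h.(\i.((h i) g))))) (\g.(\h.h))) w)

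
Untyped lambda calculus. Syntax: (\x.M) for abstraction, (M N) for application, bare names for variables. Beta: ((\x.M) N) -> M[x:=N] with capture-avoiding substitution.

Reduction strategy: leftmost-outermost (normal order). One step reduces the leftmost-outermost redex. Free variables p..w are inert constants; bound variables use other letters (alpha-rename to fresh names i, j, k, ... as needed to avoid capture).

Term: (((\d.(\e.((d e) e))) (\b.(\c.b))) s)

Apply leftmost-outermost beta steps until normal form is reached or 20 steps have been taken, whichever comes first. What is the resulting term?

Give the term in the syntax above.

Step 0: (((\d.(\e.((d e) e))) (\b.(\c.b))) s)
Step 1: ((\e.(((\b.(\c.b)) e) e)) s)
Step 2: (((\b.(\c.b)) s) s)
Step 3: ((\c.s) s)
Step 4: s

Answer: s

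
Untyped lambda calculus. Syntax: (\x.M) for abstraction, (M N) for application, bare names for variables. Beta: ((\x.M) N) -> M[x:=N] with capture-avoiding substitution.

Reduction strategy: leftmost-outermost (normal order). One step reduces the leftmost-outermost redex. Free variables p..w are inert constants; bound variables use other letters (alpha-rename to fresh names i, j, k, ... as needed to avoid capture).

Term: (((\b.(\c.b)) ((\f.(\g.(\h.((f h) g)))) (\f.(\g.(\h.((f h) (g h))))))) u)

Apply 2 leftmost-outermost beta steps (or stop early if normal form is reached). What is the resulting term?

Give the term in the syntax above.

Step 0: (((\b.(\c.b)) ((\f.(\g.(\h.((f h) g)))) (\f.(\g.(\h.((f h) (g h))))))) u)
Step 1: ((\c.((\f.(\g.(\h.((f h) g)))) (\f.(\g.(\h.((f h) (g h))))))) u)
Step 2: ((\f.(\g.(\h.((f h) g)))) (\f.(\g.(\h.((f h) (g h))))))

Answer: ((\f.(\g.(\h.((f h) g)))) (\f.(\g.(\h.((f h) (g h))))))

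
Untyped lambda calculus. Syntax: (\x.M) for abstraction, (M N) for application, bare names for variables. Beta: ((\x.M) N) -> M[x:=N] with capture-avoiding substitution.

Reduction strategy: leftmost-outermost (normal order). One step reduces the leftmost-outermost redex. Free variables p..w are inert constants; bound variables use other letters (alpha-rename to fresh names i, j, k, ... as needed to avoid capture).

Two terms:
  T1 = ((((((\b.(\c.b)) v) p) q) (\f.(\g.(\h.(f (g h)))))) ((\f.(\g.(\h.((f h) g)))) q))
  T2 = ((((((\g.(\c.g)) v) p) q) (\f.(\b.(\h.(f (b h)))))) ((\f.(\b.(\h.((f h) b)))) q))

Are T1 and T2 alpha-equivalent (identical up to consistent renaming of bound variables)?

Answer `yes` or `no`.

Term 1: ((((((\b.(\c.b)) v) p) q) (\f.(\g.(\h.(f (g h)))))) ((\f.(\g.(\h.((f h) g)))) q))
Term 2: ((((((\g.(\c.g)) v) p) q) (\f.(\b.(\h.(f (b h)))))) ((\f.(\b.(\h.((f h) b)))) q))
Alpha-equivalence: compare structure up to binder renaming.
Result: True

Answer: yes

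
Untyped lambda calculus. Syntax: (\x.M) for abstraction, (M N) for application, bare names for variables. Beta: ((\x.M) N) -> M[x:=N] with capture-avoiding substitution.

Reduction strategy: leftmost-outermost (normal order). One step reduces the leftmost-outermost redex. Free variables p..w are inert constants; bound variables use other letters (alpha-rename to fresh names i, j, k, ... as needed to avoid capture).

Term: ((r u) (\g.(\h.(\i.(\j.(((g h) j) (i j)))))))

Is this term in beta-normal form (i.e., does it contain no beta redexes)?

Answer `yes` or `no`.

Answer: yes

Derivation:
Term: ((r u) (\g.(\h.(\i.(\j.(((g h) j) (i j)))))))
No beta redexes found.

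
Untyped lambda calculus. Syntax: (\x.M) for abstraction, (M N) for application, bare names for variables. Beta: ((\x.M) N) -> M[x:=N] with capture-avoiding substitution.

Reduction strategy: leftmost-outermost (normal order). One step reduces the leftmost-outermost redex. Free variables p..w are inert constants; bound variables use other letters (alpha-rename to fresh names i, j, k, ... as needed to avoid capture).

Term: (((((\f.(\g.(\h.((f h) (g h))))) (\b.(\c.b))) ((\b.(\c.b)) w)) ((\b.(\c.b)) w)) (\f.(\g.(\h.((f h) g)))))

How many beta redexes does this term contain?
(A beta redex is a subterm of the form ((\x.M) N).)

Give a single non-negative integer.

Answer: 3

Derivation:
Term: (((((\f.(\g.(\h.((f h) (g h))))) (\b.(\c.b))) ((\b.(\c.b)) w)) ((\b.(\c.b)) w)) (\f.(\g.(\h.((f h) g)))))
  Redex: ((\f.(\g.(\h.((f h) (g h))))) (\b.(\c.b)))
  Redex: ((\b.(\c.b)) w)
  Redex: ((\b.(\c.b)) w)
Total redexes: 3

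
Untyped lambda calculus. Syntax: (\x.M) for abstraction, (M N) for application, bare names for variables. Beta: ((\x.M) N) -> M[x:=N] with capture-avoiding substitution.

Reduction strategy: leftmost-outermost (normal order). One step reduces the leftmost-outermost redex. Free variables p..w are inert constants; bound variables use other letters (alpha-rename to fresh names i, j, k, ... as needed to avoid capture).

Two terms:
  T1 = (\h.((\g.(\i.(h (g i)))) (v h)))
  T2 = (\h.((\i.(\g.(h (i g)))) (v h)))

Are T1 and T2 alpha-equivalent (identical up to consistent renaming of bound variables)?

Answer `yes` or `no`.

Answer: yes

Derivation:
Term 1: (\h.((\g.(\i.(h (g i)))) (v h)))
Term 2: (\h.((\i.(\g.(h (i g)))) (v h)))
Alpha-equivalence: compare structure up to binder renaming.
Result: True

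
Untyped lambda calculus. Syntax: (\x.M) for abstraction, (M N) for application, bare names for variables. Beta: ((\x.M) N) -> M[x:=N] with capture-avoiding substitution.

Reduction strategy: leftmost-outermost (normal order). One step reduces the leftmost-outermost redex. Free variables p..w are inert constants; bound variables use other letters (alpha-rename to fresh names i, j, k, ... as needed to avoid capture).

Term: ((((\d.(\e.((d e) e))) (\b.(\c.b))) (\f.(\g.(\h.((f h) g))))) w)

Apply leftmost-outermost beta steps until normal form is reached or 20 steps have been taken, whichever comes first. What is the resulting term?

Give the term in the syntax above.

Answer: (\g.(\h.((w h) g)))

Derivation:
Step 0: ((((\d.(\e.((d e) e))) (\b.(\c.b))) (\f.(\g.(\h.((f h) g))))) w)
Step 1: (((\e.(((\b.(\c.b)) e) e)) (\f.(\g.(\h.((f h) g))))) w)
Step 2: ((((\b.(\c.b)) (\f.(\g.(\h.((f h) g))))) (\f.(\g.(\h.((f h) g))))) w)
Step 3: (((\c.(\f.(\g.(\h.((f h) g))))) (\f.(\g.(\h.((f h) g))))) w)
Step 4: ((\f.(\g.(\h.((f h) g)))) w)
Step 5: (\g.(\h.((w h) g)))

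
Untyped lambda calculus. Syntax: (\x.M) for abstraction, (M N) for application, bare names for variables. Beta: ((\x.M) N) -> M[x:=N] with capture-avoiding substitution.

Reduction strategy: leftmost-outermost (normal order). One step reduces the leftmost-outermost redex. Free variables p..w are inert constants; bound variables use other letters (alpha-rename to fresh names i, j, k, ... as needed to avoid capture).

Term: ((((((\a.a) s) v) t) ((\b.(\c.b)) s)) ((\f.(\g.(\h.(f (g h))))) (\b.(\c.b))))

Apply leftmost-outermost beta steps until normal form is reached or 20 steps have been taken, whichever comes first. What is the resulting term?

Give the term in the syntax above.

Answer: ((((s v) t) (\c.s)) (\g.(\h.(\c.(g h)))))

Derivation:
Step 0: ((((((\a.a) s) v) t) ((\b.(\c.b)) s)) ((\f.(\g.(\h.(f (g h))))) (\b.(\c.b))))
Step 1: ((((s v) t) ((\b.(\c.b)) s)) ((\f.(\g.(\h.(f (g h))))) (\b.(\c.b))))
Step 2: ((((s v) t) (\c.s)) ((\f.(\g.(\h.(f (g h))))) (\b.(\c.b))))
Step 3: ((((s v) t) (\c.s)) (\g.(\h.((\b.(\c.b)) (g h)))))
Step 4: ((((s v) t) (\c.s)) (\g.(\h.(\c.(g h)))))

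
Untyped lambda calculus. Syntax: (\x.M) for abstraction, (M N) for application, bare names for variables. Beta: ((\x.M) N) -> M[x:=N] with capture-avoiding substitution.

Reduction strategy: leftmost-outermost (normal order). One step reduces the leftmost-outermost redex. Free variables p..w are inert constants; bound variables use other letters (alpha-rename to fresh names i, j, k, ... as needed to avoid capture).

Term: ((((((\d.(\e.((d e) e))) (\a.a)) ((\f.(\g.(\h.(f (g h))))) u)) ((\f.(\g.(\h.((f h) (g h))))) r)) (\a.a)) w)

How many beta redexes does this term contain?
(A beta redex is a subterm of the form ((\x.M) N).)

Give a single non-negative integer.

Answer: 3

Derivation:
Term: ((((((\d.(\e.((d e) e))) (\a.a)) ((\f.(\g.(\h.(f (g h))))) u)) ((\f.(\g.(\h.((f h) (g h))))) r)) (\a.a)) w)
  Redex: ((\d.(\e.((d e) e))) (\a.a))
  Redex: ((\f.(\g.(\h.(f (g h))))) u)
  Redex: ((\f.(\g.(\h.((f h) (g h))))) r)
Total redexes: 3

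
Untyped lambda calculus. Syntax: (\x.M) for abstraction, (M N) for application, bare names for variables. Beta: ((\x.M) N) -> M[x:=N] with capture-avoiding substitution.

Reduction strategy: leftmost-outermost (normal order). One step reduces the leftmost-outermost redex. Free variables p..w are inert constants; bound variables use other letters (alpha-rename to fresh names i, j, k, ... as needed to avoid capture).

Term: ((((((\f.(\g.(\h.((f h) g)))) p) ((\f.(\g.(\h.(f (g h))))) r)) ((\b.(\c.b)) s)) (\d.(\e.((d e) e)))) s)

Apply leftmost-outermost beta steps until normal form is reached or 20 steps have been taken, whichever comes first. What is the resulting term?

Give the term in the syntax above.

Step 0: ((((((\f.(\g.(\h.((f h) g)))) p) ((\f.(\g.(\h.(f (g h))))) r)) ((\b.(\c.b)) s)) (\d.(\e.((d e) e)))) s)
Step 1: (((((\g.(\h.((p h) g))) ((\f.(\g.(\h.(f (g h))))) r)) ((\b.(\c.b)) s)) (\d.(\e.((d e) e)))) s)
Step 2: ((((\h.((p h) ((\f.(\g.(\h.(f (g h))))) r))) ((\b.(\c.b)) s)) (\d.(\e.((d e) e)))) s)
Step 3: ((((p ((\b.(\c.b)) s)) ((\f.(\g.(\h.(f (g h))))) r)) (\d.(\e.((d e) e)))) s)
Step 4: ((((p (\c.s)) ((\f.(\g.(\h.(f (g h))))) r)) (\d.(\e.((d e) e)))) s)
Step 5: ((((p (\c.s)) (\g.(\h.(r (g h))))) (\d.(\e.((d e) e)))) s)

Answer: ((((p (\c.s)) (\g.(\h.(r (g h))))) (\d.(\e.((d e) e)))) s)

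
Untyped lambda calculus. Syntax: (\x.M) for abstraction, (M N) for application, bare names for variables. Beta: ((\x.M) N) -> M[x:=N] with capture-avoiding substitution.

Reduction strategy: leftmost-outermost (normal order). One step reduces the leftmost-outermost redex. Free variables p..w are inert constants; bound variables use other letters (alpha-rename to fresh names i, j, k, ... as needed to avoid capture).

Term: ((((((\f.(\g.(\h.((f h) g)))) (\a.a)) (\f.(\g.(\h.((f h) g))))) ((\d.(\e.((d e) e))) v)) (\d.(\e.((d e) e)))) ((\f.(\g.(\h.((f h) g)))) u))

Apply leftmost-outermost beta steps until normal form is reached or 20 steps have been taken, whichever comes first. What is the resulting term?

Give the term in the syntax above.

Answer: ((((v (\f.(\g.(\h.((f h) g))))) (\f.(\g.(\h.((f h) g))))) (\d.(\e.((d e) e)))) (\g.(\h.((u h) g))))

Derivation:
Step 0: ((((((\f.(\g.(\h.((f h) g)))) (\a.a)) (\f.(\g.(\h.((f h) g))))) ((\d.(\e.((d e) e))) v)) (\d.(\e.((d e) e)))) ((\f.(\g.(\h.((f h) g)))) u))
Step 1: (((((\g.(\h.(((\a.a) h) g))) (\f.(\g.(\h.((f h) g))))) ((\d.(\e.((d e) e))) v)) (\d.(\e.((d e) e)))) ((\f.(\g.(\h.((f h) g)))) u))
Step 2: ((((\h.(((\a.a) h) (\f.(\g.(\h.((f h) g)))))) ((\d.(\e.((d e) e))) v)) (\d.(\e.((d e) e)))) ((\f.(\g.(\h.((f h) g)))) u))
Step 3: (((((\a.a) ((\d.(\e.((d e) e))) v)) (\f.(\g.(\h.((f h) g))))) (\d.(\e.((d e) e)))) ((\f.(\g.(\h.((f h) g)))) u))
Step 4: (((((\d.(\e.((d e) e))) v) (\f.(\g.(\h.((f h) g))))) (\d.(\e.((d e) e)))) ((\f.(\g.(\h.((f h) g)))) u))
Step 5: ((((\e.((v e) e)) (\f.(\g.(\h.((f h) g))))) (\d.(\e.((d e) e)))) ((\f.(\g.(\h.((f h) g)))) u))
Step 6: ((((v (\f.(\g.(\h.((f h) g))))) (\f.(\g.(\h.((f h) g))))) (\d.(\e.((d e) e)))) ((\f.(\g.(\h.((f h) g)))) u))
Step 7: ((((v (\f.(\g.(\h.((f h) g))))) (\f.(\g.(\h.((f h) g))))) (\d.(\e.((d e) e)))) (\g.(\h.((u h) g))))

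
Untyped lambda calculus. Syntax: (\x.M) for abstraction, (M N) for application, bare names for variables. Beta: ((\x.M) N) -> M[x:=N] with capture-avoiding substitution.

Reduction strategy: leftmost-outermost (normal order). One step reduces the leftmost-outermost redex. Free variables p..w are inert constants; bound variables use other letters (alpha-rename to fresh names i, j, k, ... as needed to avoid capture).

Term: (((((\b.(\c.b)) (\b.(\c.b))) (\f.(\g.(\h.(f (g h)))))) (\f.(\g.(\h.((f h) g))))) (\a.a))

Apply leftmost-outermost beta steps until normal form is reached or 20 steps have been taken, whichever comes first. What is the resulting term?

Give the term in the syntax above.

Step 0: (((((\b.(\c.b)) (\b.(\c.b))) (\f.(\g.(\h.(f (g h)))))) (\f.(\g.(\h.((f h) g))))) (\a.a))
Step 1: ((((\c.(\b.(\c.b))) (\f.(\g.(\h.(f (g h)))))) (\f.(\g.(\h.((f h) g))))) (\a.a))
Step 2: (((\b.(\c.b)) (\f.(\g.(\h.((f h) g))))) (\a.a))
Step 3: ((\c.(\f.(\g.(\h.((f h) g))))) (\a.a))
Step 4: (\f.(\g.(\h.((f h) g))))

Answer: (\f.(\g.(\h.((f h) g))))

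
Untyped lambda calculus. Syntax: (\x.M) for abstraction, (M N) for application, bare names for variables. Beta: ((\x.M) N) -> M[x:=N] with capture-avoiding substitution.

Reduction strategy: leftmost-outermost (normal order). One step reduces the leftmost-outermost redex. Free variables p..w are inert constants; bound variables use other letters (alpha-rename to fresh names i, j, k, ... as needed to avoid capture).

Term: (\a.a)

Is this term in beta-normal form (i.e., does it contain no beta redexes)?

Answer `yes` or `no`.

Answer: yes

Derivation:
Term: (\a.a)
No beta redexes found.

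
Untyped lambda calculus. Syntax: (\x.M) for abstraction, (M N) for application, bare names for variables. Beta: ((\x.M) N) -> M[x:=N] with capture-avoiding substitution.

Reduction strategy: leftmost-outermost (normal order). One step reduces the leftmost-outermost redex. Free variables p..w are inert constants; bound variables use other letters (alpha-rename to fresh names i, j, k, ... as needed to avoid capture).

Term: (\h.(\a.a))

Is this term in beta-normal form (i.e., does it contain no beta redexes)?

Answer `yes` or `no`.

Term: (\h.(\a.a))
No beta redexes found.

Answer: yes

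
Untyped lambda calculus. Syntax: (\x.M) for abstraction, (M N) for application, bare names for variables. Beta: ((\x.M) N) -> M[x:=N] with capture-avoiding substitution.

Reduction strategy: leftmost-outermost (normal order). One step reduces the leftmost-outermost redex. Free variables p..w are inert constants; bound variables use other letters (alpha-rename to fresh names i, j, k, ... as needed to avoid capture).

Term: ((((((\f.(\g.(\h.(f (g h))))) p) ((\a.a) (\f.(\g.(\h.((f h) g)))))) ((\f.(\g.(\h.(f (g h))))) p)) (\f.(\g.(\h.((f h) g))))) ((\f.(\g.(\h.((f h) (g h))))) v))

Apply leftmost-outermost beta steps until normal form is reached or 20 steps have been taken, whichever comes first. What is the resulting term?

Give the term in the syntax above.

Step 0: ((((((\f.(\g.(\h.(f (g h))))) p) ((\a.a) (\f.(\g.(\h.((f h) g)))))) ((\f.(\g.(\h.(f (g h))))) p)) (\f.(\g.(\h.((f h) g))))) ((\f.(\g.(\h.((f h) (g h))))) v))
Step 1: (((((\g.(\h.(p (g h)))) ((\a.a) (\f.(\g.(\h.((f h) g)))))) ((\f.(\g.(\h.(f (g h))))) p)) (\f.(\g.(\h.((f h) g))))) ((\f.(\g.(\h.((f h) (g h))))) v))
Step 2: ((((\h.(p (((\a.a) (\f.(\g.(\h.((f h) g))))) h))) ((\f.(\g.(\h.(f (g h))))) p)) (\f.(\g.(\h.((f h) g))))) ((\f.(\g.(\h.((f h) (g h))))) v))
Step 3: (((p (((\a.a) (\f.(\g.(\h.((f h) g))))) ((\f.(\g.(\h.(f (g h))))) p))) (\f.(\g.(\h.((f h) g))))) ((\f.(\g.(\h.((f h) (g h))))) v))
Step 4: (((p ((\f.(\g.(\h.((f h) g)))) ((\f.(\g.(\h.(f (g h))))) p))) (\f.(\g.(\h.((f h) g))))) ((\f.(\g.(\h.((f h) (g h))))) v))
Step 5: (((p (\g.(\h.((((\f.(\g.(\h.(f (g h))))) p) h) g)))) (\f.(\g.(\h.((f h) g))))) ((\f.(\g.(\h.((f h) (g h))))) v))
Step 6: (((p (\g.(\h.(((\g.(\h.(p (g h)))) h) g)))) (\f.(\g.(\h.((f h) g))))) ((\f.(\g.(\h.((f h) (g h))))) v))
Step 7: (((p (\g.(\h.((\i.(p (h i))) g)))) (\f.(\g.(\h.((f h) g))))) ((\f.(\g.(\h.((f h) (g h))))) v))
Step 8: (((p (\g.(\h.(p (h g))))) (\f.(\g.(\h.((f h) g))))) ((\f.(\g.(\h.((f h) (g h))))) v))
Step 9: (((p (\g.(\h.(p (h g))))) (\f.(\g.(\h.((f h) g))))) (\g.(\h.((v h) (g h)))))

Answer: (((p (\g.(\h.(p (h g))))) (\f.(\g.(\h.((f h) g))))) (\g.(\h.((v h) (g h)))))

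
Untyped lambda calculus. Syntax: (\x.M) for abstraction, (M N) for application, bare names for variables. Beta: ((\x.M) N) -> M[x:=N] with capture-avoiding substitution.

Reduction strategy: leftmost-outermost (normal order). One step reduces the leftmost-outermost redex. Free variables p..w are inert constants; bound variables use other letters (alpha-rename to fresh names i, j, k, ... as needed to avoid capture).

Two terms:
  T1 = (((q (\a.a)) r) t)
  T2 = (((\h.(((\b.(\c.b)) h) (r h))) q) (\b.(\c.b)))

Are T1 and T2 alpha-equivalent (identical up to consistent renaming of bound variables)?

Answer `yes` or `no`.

Answer: no

Derivation:
Term 1: (((q (\a.a)) r) t)
Term 2: (((\h.(((\b.(\c.b)) h) (r h))) q) (\b.(\c.b)))
Alpha-equivalence: compare structure up to binder renaming.
Result: False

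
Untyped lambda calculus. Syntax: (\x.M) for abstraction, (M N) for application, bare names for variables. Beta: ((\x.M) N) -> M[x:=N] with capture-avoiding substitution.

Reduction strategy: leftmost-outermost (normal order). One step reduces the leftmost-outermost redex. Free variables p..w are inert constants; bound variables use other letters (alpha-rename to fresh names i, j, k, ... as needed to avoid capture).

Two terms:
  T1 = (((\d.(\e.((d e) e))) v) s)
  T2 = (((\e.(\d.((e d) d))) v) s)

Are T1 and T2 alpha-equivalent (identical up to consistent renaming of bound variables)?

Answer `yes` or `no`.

Term 1: (((\d.(\e.((d e) e))) v) s)
Term 2: (((\e.(\d.((e d) d))) v) s)
Alpha-equivalence: compare structure up to binder renaming.
Result: True

Answer: yes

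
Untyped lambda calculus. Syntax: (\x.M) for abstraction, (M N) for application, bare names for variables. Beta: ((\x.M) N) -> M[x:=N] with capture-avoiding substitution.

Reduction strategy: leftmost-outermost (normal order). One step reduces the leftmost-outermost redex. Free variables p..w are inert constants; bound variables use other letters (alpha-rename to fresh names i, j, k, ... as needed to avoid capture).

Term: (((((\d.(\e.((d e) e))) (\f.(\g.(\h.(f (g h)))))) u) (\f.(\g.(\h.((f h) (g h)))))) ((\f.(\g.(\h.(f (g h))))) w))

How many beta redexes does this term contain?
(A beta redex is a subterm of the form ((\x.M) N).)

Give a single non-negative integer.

Answer: 2

Derivation:
Term: (((((\d.(\e.((d e) e))) (\f.(\g.(\h.(f (g h)))))) u) (\f.(\g.(\h.((f h) (g h)))))) ((\f.(\g.(\h.(f (g h))))) w))
  Redex: ((\d.(\e.((d e) e))) (\f.(\g.(\h.(f (g h))))))
  Redex: ((\f.(\g.(\h.(f (g h))))) w)
Total redexes: 2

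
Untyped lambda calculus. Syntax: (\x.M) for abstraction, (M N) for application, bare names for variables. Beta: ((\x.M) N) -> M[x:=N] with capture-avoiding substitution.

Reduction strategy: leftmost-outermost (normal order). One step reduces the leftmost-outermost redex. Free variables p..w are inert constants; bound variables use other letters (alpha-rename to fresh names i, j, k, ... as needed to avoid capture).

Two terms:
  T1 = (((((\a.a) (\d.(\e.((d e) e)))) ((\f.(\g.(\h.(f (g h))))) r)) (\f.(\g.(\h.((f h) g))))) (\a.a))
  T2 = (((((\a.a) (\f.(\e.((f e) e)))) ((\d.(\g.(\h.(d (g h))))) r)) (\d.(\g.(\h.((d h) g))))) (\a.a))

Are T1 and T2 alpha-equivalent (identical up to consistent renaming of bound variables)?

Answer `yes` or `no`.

Answer: yes

Derivation:
Term 1: (((((\a.a) (\d.(\e.((d e) e)))) ((\f.(\g.(\h.(f (g h))))) r)) (\f.(\g.(\h.((f h) g))))) (\a.a))
Term 2: (((((\a.a) (\f.(\e.((f e) e)))) ((\d.(\g.(\h.(d (g h))))) r)) (\d.(\g.(\h.((d h) g))))) (\a.a))
Alpha-equivalence: compare structure up to binder renaming.
Result: True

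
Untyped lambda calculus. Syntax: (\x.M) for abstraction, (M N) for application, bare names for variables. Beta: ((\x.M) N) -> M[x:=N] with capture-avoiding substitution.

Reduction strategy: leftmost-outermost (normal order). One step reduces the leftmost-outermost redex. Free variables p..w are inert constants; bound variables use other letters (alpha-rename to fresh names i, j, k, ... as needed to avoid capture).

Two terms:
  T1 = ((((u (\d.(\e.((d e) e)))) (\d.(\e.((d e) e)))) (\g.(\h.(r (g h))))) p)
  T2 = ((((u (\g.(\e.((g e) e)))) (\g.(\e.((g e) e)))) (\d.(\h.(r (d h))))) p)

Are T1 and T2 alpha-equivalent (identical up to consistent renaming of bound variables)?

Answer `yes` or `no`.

Answer: yes

Derivation:
Term 1: ((((u (\d.(\e.((d e) e)))) (\d.(\e.((d e) e)))) (\g.(\h.(r (g h))))) p)
Term 2: ((((u (\g.(\e.((g e) e)))) (\g.(\e.((g e) e)))) (\d.(\h.(r (d h))))) p)
Alpha-equivalence: compare structure up to binder renaming.
Result: True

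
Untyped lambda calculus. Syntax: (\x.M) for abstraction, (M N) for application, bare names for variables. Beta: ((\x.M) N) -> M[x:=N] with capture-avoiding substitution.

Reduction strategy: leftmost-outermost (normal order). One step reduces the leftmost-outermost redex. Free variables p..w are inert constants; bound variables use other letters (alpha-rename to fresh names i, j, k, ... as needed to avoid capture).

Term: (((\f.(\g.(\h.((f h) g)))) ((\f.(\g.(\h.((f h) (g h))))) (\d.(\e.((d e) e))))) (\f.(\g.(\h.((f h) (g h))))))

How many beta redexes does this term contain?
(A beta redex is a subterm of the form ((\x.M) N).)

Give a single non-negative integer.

Term: (((\f.(\g.(\h.((f h) g)))) ((\f.(\g.(\h.((f h) (g h))))) (\d.(\e.((d e) e))))) (\f.(\g.(\h.((f h) (g h))))))
  Redex: ((\f.(\g.(\h.((f h) g)))) ((\f.(\g.(\h.((f h) (g h))))) (\d.(\e.((d e) e)))))
  Redex: ((\f.(\g.(\h.((f h) (g h))))) (\d.(\e.((d e) e))))
Total redexes: 2

Answer: 2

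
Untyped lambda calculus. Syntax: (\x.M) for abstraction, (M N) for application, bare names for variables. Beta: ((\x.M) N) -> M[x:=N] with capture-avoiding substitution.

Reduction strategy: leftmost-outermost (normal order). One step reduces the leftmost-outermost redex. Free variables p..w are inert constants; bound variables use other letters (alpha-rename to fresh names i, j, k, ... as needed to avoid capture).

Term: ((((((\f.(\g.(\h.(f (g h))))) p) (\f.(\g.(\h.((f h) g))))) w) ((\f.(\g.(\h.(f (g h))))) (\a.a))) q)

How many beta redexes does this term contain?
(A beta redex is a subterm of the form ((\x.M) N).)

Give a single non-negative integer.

Term: ((((((\f.(\g.(\h.(f (g h))))) p) (\f.(\g.(\h.((f h) g))))) w) ((\f.(\g.(\h.(f (g h))))) (\a.a))) q)
  Redex: ((\f.(\g.(\h.(f (g h))))) p)
  Redex: ((\f.(\g.(\h.(f (g h))))) (\a.a))
Total redexes: 2

Answer: 2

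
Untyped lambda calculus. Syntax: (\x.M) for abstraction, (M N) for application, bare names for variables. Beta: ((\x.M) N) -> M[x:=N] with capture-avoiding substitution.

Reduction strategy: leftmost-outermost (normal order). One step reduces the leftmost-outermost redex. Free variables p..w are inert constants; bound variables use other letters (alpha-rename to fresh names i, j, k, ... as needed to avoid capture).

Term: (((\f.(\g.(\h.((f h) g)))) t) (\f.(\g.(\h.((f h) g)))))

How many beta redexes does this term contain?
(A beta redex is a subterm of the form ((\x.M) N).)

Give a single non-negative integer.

Term: (((\f.(\g.(\h.((f h) g)))) t) (\f.(\g.(\h.((f h) g)))))
  Redex: ((\f.(\g.(\h.((f h) g)))) t)
Total redexes: 1

Answer: 1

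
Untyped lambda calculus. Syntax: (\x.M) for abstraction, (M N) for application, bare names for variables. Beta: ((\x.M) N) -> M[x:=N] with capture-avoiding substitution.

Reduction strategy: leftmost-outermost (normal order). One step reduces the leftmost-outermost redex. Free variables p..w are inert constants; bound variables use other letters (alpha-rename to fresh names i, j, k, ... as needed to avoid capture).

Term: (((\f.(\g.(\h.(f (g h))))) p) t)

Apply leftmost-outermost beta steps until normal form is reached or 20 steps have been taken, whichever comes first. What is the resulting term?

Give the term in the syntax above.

Step 0: (((\f.(\g.(\h.(f (g h))))) p) t)
Step 1: ((\g.(\h.(p (g h)))) t)
Step 2: (\h.(p (t h)))

Answer: (\h.(p (t h)))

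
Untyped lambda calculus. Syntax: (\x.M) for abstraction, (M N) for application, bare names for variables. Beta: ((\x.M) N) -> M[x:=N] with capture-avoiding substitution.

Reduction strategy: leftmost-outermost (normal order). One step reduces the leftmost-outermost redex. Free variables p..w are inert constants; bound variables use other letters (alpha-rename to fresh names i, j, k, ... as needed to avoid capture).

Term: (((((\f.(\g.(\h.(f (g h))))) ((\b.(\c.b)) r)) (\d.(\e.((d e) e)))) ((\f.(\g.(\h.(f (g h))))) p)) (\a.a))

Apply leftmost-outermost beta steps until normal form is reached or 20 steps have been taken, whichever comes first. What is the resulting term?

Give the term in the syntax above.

Answer: (r (\a.a))

Derivation:
Step 0: (((((\f.(\g.(\h.(f (g h))))) ((\b.(\c.b)) r)) (\d.(\e.((d e) e)))) ((\f.(\g.(\h.(f (g h))))) p)) (\a.a))
Step 1: ((((\g.(\h.(((\b.(\c.b)) r) (g h)))) (\d.(\e.((d e) e)))) ((\f.(\g.(\h.(f (g h))))) p)) (\a.a))
Step 2: (((\h.(((\b.(\c.b)) r) ((\d.(\e.((d e) e))) h))) ((\f.(\g.(\h.(f (g h))))) p)) (\a.a))
Step 3: ((((\b.(\c.b)) r) ((\d.(\e.((d e) e))) ((\f.(\g.(\h.(f (g h))))) p))) (\a.a))
Step 4: (((\c.r) ((\d.(\e.((d e) e))) ((\f.(\g.(\h.(f (g h))))) p))) (\a.a))
Step 5: (r (\a.a))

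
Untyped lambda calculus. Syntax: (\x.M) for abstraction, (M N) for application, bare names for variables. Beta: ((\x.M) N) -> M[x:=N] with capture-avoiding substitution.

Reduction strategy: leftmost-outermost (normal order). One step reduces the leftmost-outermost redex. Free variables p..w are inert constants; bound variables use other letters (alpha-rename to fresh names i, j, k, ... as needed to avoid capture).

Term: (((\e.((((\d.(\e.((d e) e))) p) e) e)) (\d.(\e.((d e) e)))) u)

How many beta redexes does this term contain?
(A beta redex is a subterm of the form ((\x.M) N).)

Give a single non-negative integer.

Term: (((\e.((((\d.(\e.((d e) e))) p) e) e)) (\d.(\e.((d e) e)))) u)
  Redex: ((\e.((((\d.(\e.((d e) e))) p) e) e)) (\d.(\e.((d e) e))))
  Redex: ((\d.(\e.((d e) e))) p)
Total redexes: 2

Answer: 2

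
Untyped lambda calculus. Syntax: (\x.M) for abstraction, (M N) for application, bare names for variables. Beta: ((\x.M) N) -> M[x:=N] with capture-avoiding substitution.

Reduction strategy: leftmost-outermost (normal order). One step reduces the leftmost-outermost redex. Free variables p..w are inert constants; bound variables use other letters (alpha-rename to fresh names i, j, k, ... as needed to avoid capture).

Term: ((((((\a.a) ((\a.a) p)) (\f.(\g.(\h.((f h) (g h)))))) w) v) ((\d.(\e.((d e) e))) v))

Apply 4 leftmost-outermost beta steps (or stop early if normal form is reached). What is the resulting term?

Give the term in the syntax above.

Step 0: ((((((\a.a) ((\a.a) p)) (\f.(\g.(\h.((f h) (g h)))))) w) v) ((\d.(\e.((d e) e))) v))
Step 1: ((((((\a.a) p) (\f.(\g.(\h.((f h) (g h)))))) w) v) ((\d.(\e.((d e) e))) v))
Step 2: ((((p (\f.(\g.(\h.((f h) (g h)))))) w) v) ((\d.(\e.((d e) e))) v))
Step 3: ((((p (\f.(\g.(\h.((f h) (g h)))))) w) v) (\e.((v e) e)))
Step 4: (normal form reached)

Answer: ((((p (\f.(\g.(\h.((f h) (g h)))))) w) v) (\e.((v e) e)))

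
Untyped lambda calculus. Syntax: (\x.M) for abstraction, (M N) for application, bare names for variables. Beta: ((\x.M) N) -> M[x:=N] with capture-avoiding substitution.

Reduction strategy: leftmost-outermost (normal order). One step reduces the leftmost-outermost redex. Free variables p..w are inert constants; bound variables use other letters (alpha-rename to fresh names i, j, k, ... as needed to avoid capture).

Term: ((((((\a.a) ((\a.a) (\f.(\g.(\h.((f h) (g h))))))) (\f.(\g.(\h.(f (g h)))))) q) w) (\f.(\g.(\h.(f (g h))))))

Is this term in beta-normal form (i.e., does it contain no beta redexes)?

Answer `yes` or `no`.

Term: ((((((\a.a) ((\a.a) (\f.(\g.(\h.((f h) (g h))))))) (\f.(\g.(\h.(f (g h)))))) q) w) (\f.(\g.(\h.(f (g h))))))
Found 2 beta redex(es).

Answer: no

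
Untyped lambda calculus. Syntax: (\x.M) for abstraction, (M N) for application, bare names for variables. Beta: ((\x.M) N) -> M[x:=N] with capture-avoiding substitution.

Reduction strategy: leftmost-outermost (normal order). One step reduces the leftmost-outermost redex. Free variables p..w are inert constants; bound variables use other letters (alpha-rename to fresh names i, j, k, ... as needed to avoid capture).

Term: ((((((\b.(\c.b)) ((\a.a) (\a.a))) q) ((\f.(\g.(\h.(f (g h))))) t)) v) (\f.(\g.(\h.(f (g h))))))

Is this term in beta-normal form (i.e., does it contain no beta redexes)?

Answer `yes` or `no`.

Term: ((((((\b.(\c.b)) ((\a.a) (\a.a))) q) ((\f.(\g.(\h.(f (g h))))) t)) v) (\f.(\g.(\h.(f (g h))))))
Found 3 beta redex(es).

Answer: no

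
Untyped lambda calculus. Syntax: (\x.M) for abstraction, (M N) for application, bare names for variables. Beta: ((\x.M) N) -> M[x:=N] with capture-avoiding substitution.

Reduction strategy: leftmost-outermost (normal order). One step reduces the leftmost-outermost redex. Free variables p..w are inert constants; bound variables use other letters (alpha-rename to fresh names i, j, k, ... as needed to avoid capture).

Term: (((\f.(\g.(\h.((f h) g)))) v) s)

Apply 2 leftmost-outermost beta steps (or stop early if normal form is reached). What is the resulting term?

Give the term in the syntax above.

Answer: (\h.((v h) s))

Derivation:
Step 0: (((\f.(\g.(\h.((f h) g)))) v) s)
Step 1: ((\g.(\h.((v h) g))) s)
Step 2: (\h.((v h) s))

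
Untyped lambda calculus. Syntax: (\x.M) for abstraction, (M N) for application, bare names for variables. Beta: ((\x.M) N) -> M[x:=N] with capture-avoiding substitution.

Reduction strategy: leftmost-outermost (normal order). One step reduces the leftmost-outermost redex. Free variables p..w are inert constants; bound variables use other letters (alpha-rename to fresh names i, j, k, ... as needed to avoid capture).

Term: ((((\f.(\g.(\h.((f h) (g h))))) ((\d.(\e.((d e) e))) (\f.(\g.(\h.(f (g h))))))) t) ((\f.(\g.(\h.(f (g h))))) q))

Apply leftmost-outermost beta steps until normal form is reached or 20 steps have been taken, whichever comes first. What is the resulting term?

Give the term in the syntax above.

Step 0: ((((\f.(\g.(\h.((f h) (g h))))) ((\d.(\e.((d e) e))) (\f.(\g.(\h.(f (g h))))))) t) ((\f.(\g.(\h.(f (g h))))) q))
Step 1: (((\g.(\h.((((\d.(\e.((d e) e))) (\f.(\g.(\h.(f (g h)))))) h) (g h)))) t) ((\f.(\g.(\h.(f (g h))))) q))
Step 2: ((\h.((((\d.(\e.((d e) e))) (\f.(\g.(\h.(f (g h)))))) h) (t h))) ((\f.(\g.(\h.(f (g h))))) q))
Step 3: ((((\d.(\e.((d e) e))) (\f.(\g.(\h.(f (g h)))))) ((\f.(\g.(\h.(f (g h))))) q)) (t ((\f.(\g.(\h.(f (g h))))) q)))
Step 4: (((\e.(((\f.(\g.(\h.(f (g h))))) e) e)) ((\f.(\g.(\h.(f (g h))))) q)) (t ((\f.(\g.(\h.(f (g h))))) q)))
Step 5: ((((\f.(\g.(\h.(f (g h))))) ((\f.(\g.(\h.(f (g h))))) q)) ((\f.(\g.(\h.(f (g h))))) q)) (t ((\f.(\g.(\h.(f (g h))))) q)))
Step 6: (((\g.(\h.(((\f.(\g.(\h.(f (g h))))) q) (g h)))) ((\f.(\g.(\h.(f (g h))))) q)) (t ((\f.(\g.(\h.(f (g h))))) q)))
Step 7: ((\h.(((\f.(\g.(\h.(f (g h))))) q) (((\f.(\g.(\h.(f (g h))))) q) h))) (t ((\f.(\g.(\h.(f (g h))))) q)))
Step 8: (((\f.(\g.(\h.(f (g h))))) q) (((\f.(\g.(\h.(f (g h))))) q) (t ((\f.(\g.(\h.(f (g h))))) q))))
Step 9: ((\g.(\h.(q (g h)))) (((\f.(\g.(\h.(f (g h))))) q) (t ((\f.(\g.(\h.(f (g h))))) q))))
Step 10: (\h.(q ((((\f.(\g.(\h.(f (g h))))) q) (t ((\f.(\g.(\h.(f (g h))))) q))) h)))
Step 11: (\h.(q (((\g.(\h.(q (g h)))) (t ((\f.(\g.(\h.(f (g h))))) q))) h)))
Step 12: (\h.(q ((\h.(q ((t ((\f.(\g.(\h.(f (g h))))) q)) h))) h)))
Step 13: (\h.(q (q ((t ((\f.(\g.(\h.(f (g h))))) q)) h))))
Step 14: (\h.(q (q ((t (\g.(\h.(q (g h))))) h))))

Answer: (\h.(q (q ((t (\g.(\h.(q (g h))))) h))))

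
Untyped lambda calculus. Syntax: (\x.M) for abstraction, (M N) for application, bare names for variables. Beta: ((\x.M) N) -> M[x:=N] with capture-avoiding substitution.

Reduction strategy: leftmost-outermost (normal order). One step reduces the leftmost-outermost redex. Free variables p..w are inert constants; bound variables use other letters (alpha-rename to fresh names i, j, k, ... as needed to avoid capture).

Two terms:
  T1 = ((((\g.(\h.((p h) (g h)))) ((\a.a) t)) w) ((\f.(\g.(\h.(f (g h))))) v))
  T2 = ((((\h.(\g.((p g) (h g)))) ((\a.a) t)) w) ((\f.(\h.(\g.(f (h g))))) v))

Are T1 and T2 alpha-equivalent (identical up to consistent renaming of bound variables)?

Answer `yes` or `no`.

Term 1: ((((\g.(\h.((p h) (g h)))) ((\a.a) t)) w) ((\f.(\g.(\h.(f (g h))))) v))
Term 2: ((((\h.(\g.((p g) (h g)))) ((\a.a) t)) w) ((\f.(\h.(\g.(f (h g))))) v))
Alpha-equivalence: compare structure up to binder renaming.
Result: True

Answer: yes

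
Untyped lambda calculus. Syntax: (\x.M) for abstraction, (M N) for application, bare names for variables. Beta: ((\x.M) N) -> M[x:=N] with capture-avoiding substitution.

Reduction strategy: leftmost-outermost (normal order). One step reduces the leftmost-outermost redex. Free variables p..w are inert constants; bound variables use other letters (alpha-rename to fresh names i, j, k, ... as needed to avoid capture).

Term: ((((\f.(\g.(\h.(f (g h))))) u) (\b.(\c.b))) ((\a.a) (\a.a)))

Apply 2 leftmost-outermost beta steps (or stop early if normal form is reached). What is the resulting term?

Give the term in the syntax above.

Answer: ((\h.(u ((\b.(\c.b)) h))) ((\a.a) (\a.a)))

Derivation:
Step 0: ((((\f.(\g.(\h.(f (g h))))) u) (\b.(\c.b))) ((\a.a) (\a.a)))
Step 1: (((\g.(\h.(u (g h)))) (\b.(\c.b))) ((\a.a) (\a.a)))
Step 2: ((\h.(u ((\b.(\c.b)) h))) ((\a.a) (\a.a)))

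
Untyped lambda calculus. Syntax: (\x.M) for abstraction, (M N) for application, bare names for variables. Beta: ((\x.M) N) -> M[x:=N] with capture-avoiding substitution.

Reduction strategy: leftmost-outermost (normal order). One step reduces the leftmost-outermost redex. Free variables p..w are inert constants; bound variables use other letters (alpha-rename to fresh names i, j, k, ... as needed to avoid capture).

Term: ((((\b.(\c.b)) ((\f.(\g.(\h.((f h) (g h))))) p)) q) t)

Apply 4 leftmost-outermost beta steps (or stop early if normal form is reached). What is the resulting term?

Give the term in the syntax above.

Step 0: ((((\b.(\c.b)) ((\f.(\g.(\h.((f h) (g h))))) p)) q) t)
Step 1: (((\c.((\f.(\g.(\h.((f h) (g h))))) p)) q) t)
Step 2: (((\f.(\g.(\h.((f h) (g h))))) p) t)
Step 3: ((\g.(\h.((p h) (g h)))) t)
Step 4: (\h.((p h) (t h)))

Answer: (\h.((p h) (t h)))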